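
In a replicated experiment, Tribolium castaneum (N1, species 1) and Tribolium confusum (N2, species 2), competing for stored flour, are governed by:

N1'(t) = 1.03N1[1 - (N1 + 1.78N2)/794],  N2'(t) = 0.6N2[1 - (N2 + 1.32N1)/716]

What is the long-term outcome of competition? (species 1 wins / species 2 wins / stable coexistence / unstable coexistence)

Compare the nullcline intercepts: K1/α12 = 794/1.78 = 446 < K2 = 716; K2/α21 = 716/1.32 = 542 < K1 = 794.
Since both are reversed, neither can invade when rare; the interior point is a saddle.

unstable coexistence (outcome depends on initial conditions)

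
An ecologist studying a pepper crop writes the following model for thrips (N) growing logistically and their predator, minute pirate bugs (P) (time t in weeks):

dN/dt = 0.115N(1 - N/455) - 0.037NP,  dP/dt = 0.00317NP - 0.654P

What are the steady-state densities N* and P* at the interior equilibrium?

From dP/dt = 0 with P > 0: 0.00317N* = 0.654, so N* = 206.
Substitute into dN/dt = 0: 0.115(1 - 206/455) = 0.037P*.
The bracket is 0.547, giving P* = 0.0629/0.037 = 1.7.

N* ≈ 206, P* ≈ 1.7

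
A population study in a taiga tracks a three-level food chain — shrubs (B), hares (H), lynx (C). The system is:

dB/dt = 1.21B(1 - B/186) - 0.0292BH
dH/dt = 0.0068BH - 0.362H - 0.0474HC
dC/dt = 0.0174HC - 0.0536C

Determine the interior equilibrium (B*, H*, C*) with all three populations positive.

B* ≈ 172, H* ≈ 3.08, C* ≈ 17.1

From dC/dt = 0: 0.0174H* = 0.0536, so H* = 3.08.
From dB/dt = 0: 1.21(1 - B*/186) = 0.0292·3.08, giving B* = 186·(1 - 0.0743) = 172.
From dH/dt = 0: 0.0068·172 - 0.362 = 0.0474C*, so C* = 0.809/0.0474 = 17.1.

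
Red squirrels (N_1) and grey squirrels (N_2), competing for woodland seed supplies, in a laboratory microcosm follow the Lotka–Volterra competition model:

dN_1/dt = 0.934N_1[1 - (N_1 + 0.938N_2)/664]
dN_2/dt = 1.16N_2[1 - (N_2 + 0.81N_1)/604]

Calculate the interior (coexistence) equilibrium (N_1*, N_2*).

Setting both brackets to zero gives the nullclines N_1 + 0.938N_2 = 664 and 0.81N_1 + N_2 = 604.
Substituting N_2 = 604 - 0.81N_1 into the first: N_1(1 - 0.938·0.81) = 664 - 0.938·604.
So N_1* = 97.4/0.24 = 406, and then N_2* = 604 - 0.81·406 = 275.

N_1* ≈ 406, N_2* ≈ 275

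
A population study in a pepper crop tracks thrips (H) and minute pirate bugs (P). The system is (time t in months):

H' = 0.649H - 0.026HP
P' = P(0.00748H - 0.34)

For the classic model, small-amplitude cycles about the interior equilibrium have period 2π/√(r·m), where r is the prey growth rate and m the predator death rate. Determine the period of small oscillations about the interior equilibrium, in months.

T ≈ 13.4 months

Here r = 0.649 and m = 0.34, so r·m = 0.221.
ω = √0.221 = 0.47 per month, hence T = 2π/ω ≈ 13.4 months.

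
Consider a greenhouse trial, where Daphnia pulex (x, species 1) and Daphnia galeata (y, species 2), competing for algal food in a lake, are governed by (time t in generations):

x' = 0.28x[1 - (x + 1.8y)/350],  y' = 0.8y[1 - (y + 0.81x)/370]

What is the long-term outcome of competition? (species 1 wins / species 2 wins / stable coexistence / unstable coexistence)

species 2 excludes species 1

Compare the nullcline intercepts: K1/α12 = 350/1.8 = 194 < K2 = 370; K2/α21 = 370/0.81 = 457 > K1 = 350.
Since the inequalities point opposite ways, species 2 can invade but species 1 cannot.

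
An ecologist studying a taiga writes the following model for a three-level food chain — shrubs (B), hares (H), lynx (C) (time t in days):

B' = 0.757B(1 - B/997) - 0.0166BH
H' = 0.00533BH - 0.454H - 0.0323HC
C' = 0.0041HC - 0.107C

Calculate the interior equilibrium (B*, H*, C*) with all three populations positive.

From dC/dt = 0: 0.0041H* = 0.107, so H* = 26.1.
From dB/dt = 0: 0.757(1 - B*/997) = 0.0166·26.1, giving B* = 997·(1 - 0.572) = 426.
From dH/dt = 0: 0.00533·426 - 0.454 = 0.0323C*, so C* = 1.82/0.0323 = 56.3.

B* ≈ 426, H* ≈ 26.1, C* ≈ 56.3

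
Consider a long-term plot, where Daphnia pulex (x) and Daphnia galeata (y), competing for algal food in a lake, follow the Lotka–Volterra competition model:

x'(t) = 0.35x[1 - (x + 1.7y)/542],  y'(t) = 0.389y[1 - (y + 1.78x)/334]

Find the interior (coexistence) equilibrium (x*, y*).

Setting both brackets to zero gives the nullclines x + 1.7y = 542 and 1.78x + y = 334.
Substituting y = 334 - 1.78x into the first: x(1 - 1.7·1.78) = 542 - 1.7·334.
So x* = -25.8/-2.03 = 12.7, and then y* = 334 - 1.78·12.7 = 311.

x* ≈ 12.7, y* ≈ 311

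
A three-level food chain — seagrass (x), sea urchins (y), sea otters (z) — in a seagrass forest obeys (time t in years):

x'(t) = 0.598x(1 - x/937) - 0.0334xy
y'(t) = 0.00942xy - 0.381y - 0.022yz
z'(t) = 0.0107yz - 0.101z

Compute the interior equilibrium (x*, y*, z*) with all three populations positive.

x* ≈ 443, y* ≈ 9.44, z* ≈ 172

From dz/dt = 0: 0.0107y* = 0.101, so y* = 9.44.
From dx/dt = 0: 0.598(1 - x*/937) = 0.0334·9.44, giving x* = 937·(1 - 0.527) = 443.
From dy/dt = 0: 0.00942·443 - 0.381 = 0.022z*, so z* = 3.79/0.022 = 172.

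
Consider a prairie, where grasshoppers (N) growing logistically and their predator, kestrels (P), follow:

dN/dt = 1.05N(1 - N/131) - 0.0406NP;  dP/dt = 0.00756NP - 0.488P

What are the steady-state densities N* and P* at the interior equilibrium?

N* ≈ 64.6, P* ≈ 13.1

From dP/dt = 0 with P > 0: 0.00756N* = 0.488, so N* = 64.6.
Substitute into dN/dt = 0: 1.05(1 - 64.6/131) = 0.0406P*.
The bracket is 0.507, giving P* = 0.533/0.0406 = 13.1.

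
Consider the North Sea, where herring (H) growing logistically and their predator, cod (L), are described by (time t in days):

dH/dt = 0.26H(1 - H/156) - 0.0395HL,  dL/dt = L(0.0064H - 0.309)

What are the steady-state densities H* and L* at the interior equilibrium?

From dL/dt = 0 with L > 0: 0.0064H* = 0.309, so H* = 48.3.
Substitute into dH/dt = 0: 0.26(1 - 48.3/156) = 0.0395L*.
The bracket is 0.691, giving L* = 0.18/0.0395 = 4.55.

H* ≈ 48.3, L* ≈ 4.55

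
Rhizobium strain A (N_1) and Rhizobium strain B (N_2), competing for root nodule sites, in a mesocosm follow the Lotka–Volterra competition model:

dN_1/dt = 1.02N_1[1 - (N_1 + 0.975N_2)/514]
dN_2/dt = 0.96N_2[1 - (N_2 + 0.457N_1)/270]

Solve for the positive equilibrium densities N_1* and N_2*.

N_1* ≈ 452, N_2* ≈ 63.3

Setting both brackets to zero gives the nullclines N_1 + 0.975N_2 = 514 and 0.457N_1 + N_2 = 270.
Substituting N_2 = 270 - 0.457N_1 into the first: N_1(1 - 0.975·0.457) = 514 - 0.975·270.
So N_1* = 251/0.554 = 452, and then N_2* = 270 - 0.457·452 = 63.3.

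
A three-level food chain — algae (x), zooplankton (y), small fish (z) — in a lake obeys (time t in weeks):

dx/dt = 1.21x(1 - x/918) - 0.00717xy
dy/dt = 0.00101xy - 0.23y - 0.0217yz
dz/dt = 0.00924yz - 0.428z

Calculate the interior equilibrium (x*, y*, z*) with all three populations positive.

From dz/dt = 0: 0.00924y* = 0.428, so y* = 46.3.
From dx/dt = 0: 1.21(1 - x*/918) = 0.00717·46.3, giving x* = 918·(1 - 0.274) = 666.
From dy/dt = 0: 0.00101·666 - 0.23 = 0.0217z*, so z* = 0.443/0.0217 = 20.4.

x* ≈ 666, y* ≈ 46.3, z* ≈ 20.4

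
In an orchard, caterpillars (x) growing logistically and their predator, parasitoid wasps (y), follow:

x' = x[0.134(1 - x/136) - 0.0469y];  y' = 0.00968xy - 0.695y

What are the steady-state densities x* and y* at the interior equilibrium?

From dy/dt = 0 with y > 0: 0.00968x* = 0.695, so x* = 71.8.
Substitute into dx/dt = 0: 0.134(1 - 71.8/136) = 0.0469y*.
The bracket is 0.472, giving y* = 0.0633/0.0469 = 1.35.

x* ≈ 71.8, y* ≈ 1.35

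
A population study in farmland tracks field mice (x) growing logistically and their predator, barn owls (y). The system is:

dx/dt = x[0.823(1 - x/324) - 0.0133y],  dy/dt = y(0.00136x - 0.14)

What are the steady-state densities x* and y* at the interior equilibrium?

From dy/dt = 0 with y > 0: 0.00136x* = 0.14, so x* = 103.
Substitute into dx/dt = 0: 0.823(1 - 103/324) = 0.0133y*.
The bracket is 0.682, giving y* = 0.562/0.0133 = 42.2.

x* ≈ 103, y* ≈ 42.2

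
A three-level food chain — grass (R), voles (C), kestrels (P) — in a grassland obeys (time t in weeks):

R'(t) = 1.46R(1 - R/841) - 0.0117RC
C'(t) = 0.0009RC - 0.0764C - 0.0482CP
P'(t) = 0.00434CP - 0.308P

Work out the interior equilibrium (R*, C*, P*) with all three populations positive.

From dP/dt = 0: 0.00434C* = 0.308, so C* = 71.
From dR/dt = 0: 1.46(1 - R*/841) = 0.0117·71, giving R* = 841·(1 - 0.569) = 363.
From dC/dt = 0: 0.0009·363 - 0.0764 = 0.0482P*, so P* = 0.25/0.0482 = 5.19.

R* ≈ 363, C* ≈ 71, P* ≈ 5.19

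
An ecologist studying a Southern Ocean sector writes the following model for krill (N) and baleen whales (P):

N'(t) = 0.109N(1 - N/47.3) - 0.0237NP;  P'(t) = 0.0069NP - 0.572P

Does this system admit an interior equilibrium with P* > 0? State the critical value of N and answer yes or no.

Threshold N = 82.9; K < 82.9, so no, the predator goes extinct.

The predator equation gives dP/dt > 0 only when N > 0.572/0.0069 = 82.9.
Without the predator, N → K = 47.3. Since 47.3 < 82.9, the predator cannot invade.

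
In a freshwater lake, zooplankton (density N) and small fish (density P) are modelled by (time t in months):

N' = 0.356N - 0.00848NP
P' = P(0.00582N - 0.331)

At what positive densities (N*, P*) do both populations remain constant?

Set dP/dt = 0 with P > 0: 0.00582N - 0.331 = 0, so N* = 0.331/0.00582 = 56.9.
Set dN/dt = 0 with N > 0: 0.356 - 0.00848P = 0, so P* = 0.356/0.00848 = 42.

N* ≈ 56.9, P* ≈ 42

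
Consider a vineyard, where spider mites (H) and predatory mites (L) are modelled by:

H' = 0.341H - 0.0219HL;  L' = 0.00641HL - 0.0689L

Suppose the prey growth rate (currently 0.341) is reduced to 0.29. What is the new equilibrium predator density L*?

L* ≈ 13.2

At the interior fixed point, setting dH/dt = 0 with H > 0 fixes L* = (prey growth rate)/(HL coefficient) — independent of the other coefficients.
With the change, L* = 0.29/0.0219 = 13.2; it falls from 15.6.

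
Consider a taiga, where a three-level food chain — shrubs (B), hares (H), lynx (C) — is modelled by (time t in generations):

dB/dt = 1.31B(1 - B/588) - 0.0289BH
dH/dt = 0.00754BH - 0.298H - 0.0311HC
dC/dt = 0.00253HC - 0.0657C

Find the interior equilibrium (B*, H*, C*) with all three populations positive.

From dC/dt = 0: 0.00253H* = 0.0657, so H* = 26.
From dB/dt = 0: 1.31(1 - B*/588) = 0.0289·26, giving B* = 588·(1 - 0.573) = 251.
From dH/dt = 0: 0.00754·251 - 0.298 = 0.0311C*, so C* = 1.6/0.0311 = 51.3.

B* ≈ 251, H* ≈ 26, C* ≈ 51.3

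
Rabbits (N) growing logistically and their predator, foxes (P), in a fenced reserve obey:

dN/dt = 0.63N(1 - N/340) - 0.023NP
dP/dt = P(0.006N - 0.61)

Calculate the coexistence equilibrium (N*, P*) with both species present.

From dP/dt = 0 with P > 0: 0.006N* = 0.61, so N* = 102.
Substitute into dN/dt = 0: 0.63(1 - 102/340) = 0.023P*.
The bracket is 0.701, giving P* = 0.442/0.023 = 19.2.

N* ≈ 102, P* ≈ 19.2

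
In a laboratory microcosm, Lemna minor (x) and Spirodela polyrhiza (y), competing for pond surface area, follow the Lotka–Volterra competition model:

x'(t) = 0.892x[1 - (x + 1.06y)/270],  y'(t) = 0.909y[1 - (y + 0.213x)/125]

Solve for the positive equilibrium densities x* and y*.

Setting both brackets to zero gives the nullclines x + 1.06y = 270 and 0.213x + y = 125.
Substituting y = 125 - 0.213x into the first: x(1 - 1.06·0.213) = 270 - 1.06·125.
So x* = 138/0.774 = 178, and then y* = 125 - 0.213·178 = 87.2.

x* ≈ 178, y* ≈ 87.2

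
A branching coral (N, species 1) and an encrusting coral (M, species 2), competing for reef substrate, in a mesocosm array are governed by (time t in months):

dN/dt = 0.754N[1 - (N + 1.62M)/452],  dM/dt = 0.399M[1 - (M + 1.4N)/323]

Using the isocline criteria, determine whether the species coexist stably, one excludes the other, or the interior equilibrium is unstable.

unstable coexistence (outcome depends on initial conditions)

Compare the nullcline intercepts: K1/α12 = 452/1.62 = 279 < K2 = 323; K2/α21 = 323/1.4 = 231 < K1 = 452.
Since both are reversed, neither can invade when rare; the interior point is a saddle.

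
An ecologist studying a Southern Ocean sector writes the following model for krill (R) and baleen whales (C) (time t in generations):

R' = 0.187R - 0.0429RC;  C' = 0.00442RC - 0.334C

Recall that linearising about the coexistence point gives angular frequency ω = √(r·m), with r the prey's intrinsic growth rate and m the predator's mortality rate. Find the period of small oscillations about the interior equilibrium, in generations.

T ≈ 25.1 generations

Here r = 0.187 and m = 0.334, so r·m = 0.0625.
ω = √0.0625 = 0.25 per generation, hence T = 2π/ω ≈ 25.1 generations.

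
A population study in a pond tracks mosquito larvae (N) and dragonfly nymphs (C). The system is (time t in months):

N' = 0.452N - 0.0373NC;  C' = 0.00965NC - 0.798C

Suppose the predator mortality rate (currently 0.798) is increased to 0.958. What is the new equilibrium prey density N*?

At the interior fixed point, setting dC/dt = 0 with C > 0 fixes N* = (predator death rate)/(NC coefficient) — independent of the other coefficients.
With the change, N* = 0.958/0.00965 = 99.3; it rises from 82.7.

N* ≈ 99.3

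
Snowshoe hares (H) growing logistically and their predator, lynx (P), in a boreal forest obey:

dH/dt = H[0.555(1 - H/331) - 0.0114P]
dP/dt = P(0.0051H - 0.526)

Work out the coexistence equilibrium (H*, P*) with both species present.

H* ≈ 103, P* ≈ 33.5

From dP/dt = 0 with P > 0: 0.0051H* = 0.526, so H* = 103.
Substitute into dH/dt = 0: 0.555(1 - 103/331) = 0.0114P*.
The bracket is 0.688, giving P* = 0.382/0.0114 = 33.5.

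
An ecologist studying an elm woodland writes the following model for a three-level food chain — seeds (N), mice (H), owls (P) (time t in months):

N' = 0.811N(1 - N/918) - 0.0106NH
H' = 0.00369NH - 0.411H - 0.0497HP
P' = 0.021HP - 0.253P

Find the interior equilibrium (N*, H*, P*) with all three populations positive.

From dP/dt = 0: 0.021H* = 0.253, so H* = 12.
From dN/dt = 0: 0.811(1 - N*/918) = 0.0106·12, giving N* = 918·(1 - 0.157) = 773.
From dH/dt = 0: 0.00369·773 - 0.411 = 0.0497P*, so P* = 2.44/0.0497 = 49.2.

N* ≈ 773, H* ≈ 12, P* ≈ 49.2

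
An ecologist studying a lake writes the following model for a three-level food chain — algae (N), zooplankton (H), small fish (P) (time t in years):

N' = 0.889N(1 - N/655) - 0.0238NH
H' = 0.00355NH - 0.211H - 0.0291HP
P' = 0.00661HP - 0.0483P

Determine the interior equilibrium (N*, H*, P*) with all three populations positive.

N* ≈ 527, H* ≈ 7.31, P* ≈ 57

From dP/dt = 0: 0.00661H* = 0.0483, so H* = 7.31.
From dN/dt = 0: 0.889(1 - N*/655) = 0.0238·7.31, giving N* = 655·(1 - 0.196) = 527.
From dH/dt = 0: 0.00355·527 - 0.211 = 0.0291P*, so P* = 1.66/0.0291 = 57.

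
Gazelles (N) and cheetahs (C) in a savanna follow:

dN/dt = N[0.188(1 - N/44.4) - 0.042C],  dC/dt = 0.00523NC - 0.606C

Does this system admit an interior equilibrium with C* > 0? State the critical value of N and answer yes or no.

The predator equation gives dC/dt > 0 only when N > 0.606/0.00523 = 116.
Without the predator, N → K = 44.4. Since 44.4 < 116, the predator cannot invade.

Threshold N = 116; K < 116, so no, the predator goes extinct.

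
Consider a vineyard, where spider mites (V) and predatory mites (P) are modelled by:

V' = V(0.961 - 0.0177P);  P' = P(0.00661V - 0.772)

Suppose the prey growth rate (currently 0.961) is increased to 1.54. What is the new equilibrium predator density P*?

P* ≈ 87

At the interior fixed point, setting dV/dt = 0 with V > 0 fixes P* = (prey growth rate)/(VP coefficient) — independent of the other coefficients.
With the change, P* = 1.54/0.0177 = 87; it rises from 54.3.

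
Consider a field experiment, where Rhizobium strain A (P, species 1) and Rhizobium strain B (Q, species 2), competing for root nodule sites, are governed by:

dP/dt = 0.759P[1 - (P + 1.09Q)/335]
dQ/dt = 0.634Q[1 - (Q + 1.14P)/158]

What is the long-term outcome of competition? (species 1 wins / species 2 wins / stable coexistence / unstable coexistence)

species 1 excludes species 2

Compare the nullcline intercepts: K1/α12 = 335/1.09 = 307 > K2 = 158; K2/α21 = 158/1.14 = 139 < K1 = 335.
Since the inequalities point opposite ways, species 1 can invade but species 2 cannot.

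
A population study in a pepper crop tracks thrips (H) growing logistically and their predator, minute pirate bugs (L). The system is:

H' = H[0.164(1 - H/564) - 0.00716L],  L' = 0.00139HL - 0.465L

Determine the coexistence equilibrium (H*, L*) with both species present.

From dL/dt = 0 with L > 0: 0.00139H* = 0.465, so H* = 335.
Substitute into dH/dt = 0: 0.164(1 - 335/564) = 0.00716L*.
The bracket is 0.407, giving L* = 0.0667/0.00716 = 9.32.

H* ≈ 335, L* ≈ 9.32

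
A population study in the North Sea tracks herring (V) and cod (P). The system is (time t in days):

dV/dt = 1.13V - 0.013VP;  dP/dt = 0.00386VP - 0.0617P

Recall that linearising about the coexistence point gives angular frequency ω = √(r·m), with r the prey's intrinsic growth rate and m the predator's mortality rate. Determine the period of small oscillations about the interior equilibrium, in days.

Here r = 1.13 and m = 0.0617, so r·m = 0.0697.
ω = √0.0697 = 0.264 per day, hence T = 2π/ω ≈ 23.8 days.

T ≈ 23.8 days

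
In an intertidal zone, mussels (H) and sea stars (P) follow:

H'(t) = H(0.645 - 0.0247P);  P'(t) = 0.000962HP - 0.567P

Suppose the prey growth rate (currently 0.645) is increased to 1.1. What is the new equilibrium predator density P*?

P* ≈ 44.5

At the interior fixed point, setting dH/dt = 0 with H > 0 fixes P* = (prey growth rate)/(HP coefficient) — independent of the other coefficients.
With the change, P* = 1.1/0.0247 = 44.5; it rises from 26.1.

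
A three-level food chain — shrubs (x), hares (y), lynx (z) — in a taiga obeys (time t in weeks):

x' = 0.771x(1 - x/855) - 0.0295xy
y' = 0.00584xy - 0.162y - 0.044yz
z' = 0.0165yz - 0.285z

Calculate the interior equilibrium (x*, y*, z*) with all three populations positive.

x* ≈ 290, y* ≈ 17.3, z* ≈ 34.8

From dz/dt = 0: 0.0165y* = 0.285, so y* = 17.3.
From dx/dt = 0: 0.771(1 - x*/855) = 0.0295·17.3, giving x* = 855·(1 - 0.661) = 290.
From dy/dt = 0: 0.00584·290 - 0.162 = 0.044z*, so z* = 1.53/0.044 = 34.8.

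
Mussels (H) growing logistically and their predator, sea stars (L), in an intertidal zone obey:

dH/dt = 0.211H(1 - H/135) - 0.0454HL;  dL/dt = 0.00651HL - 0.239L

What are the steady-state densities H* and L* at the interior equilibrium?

From dL/dt = 0 with L > 0: 0.00651H* = 0.239, so H* = 36.7.
Substitute into dH/dt = 0: 0.211(1 - 36.7/135) = 0.0454L*.
The bracket is 0.728, giving L* = 0.154/0.0454 = 3.38.

H* ≈ 36.7, L* ≈ 3.38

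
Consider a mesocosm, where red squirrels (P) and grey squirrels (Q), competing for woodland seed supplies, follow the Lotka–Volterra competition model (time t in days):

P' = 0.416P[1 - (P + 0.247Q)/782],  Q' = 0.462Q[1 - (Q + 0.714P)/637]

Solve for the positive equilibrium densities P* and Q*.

P* ≈ 758, Q* ≈ 95.5

Setting both brackets to zero gives the nullclines P + 0.247Q = 782 and 0.714P + Q = 637.
Substituting Q = 637 - 0.714P into the first: P(1 - 0.247·0.714) = 782 - 0.247·637.
So P* = 625/0.824 = 758, and then Q* = 637 - 0.714·758 = 95.5.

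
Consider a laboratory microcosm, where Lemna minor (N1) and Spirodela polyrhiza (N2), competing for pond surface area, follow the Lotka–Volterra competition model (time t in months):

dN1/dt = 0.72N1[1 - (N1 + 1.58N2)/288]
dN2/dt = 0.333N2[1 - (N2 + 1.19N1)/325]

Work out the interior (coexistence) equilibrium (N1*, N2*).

N1* ≈ 256, N2* ≈ 20.1

Setting both brackets to zero gives the nullclines N1 + 1.58N2 = 288 and 1.19N1 + N2 = 325.
Substituting N2 = 325 - 1.19N1 into the first: N1(1 - 1.58·1.19) = 288 - 1.58·325.
So N1* = -226/-0.88 = 256, and then N2* = 325 - 1.19·256 = 20.1.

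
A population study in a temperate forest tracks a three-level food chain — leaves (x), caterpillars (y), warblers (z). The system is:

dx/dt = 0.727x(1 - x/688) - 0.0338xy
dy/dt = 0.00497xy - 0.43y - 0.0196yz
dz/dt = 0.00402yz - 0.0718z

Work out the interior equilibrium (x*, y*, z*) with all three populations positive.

From dz/dt = 0: 0.00402y* = 0.0718, so y* = 17.9.
From dx/dt = 0: 0.727(1 - x*/688) = 0.0338·17.9, giving x* = 688·(1 - 0.83) = 117.
From dy/dt = 0: 0.00497·117 - 0.43 = 0.0196z*, so z* = 0.15/0.0196 = 7.65.

x* ≈ 117, y* ≈ 17.9, z* ≈ 7.65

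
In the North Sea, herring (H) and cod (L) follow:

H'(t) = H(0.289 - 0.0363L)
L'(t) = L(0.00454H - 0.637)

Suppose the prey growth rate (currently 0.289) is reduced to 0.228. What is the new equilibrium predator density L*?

L* ≈ 6.28

At the interior fixed point, setting dH/dt = 0 with H > 0 fixes L* = (prey growth rate)/(HL coefficient) — independent of the other coefficients.
With the change, L* = 0.228/0.0363 = 6.28; it falls from 7.96.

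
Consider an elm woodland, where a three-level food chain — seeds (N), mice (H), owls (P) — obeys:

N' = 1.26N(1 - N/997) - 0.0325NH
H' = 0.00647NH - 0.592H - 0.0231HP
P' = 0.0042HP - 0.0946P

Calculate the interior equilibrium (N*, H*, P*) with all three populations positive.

N* ≈ 418, H* ≈ 22.5, P* ≈ 91.4

From dP/dt = 0: 0.0042H* = 0.0946, so H* = 22.5.
From dN/dt = 0: 1.26(1 - N*/997) = 0.0325·22.5, giving N* = 997·(1 - 0.581) = 418.
From dH/dt = 0: 0.00647·418 - 0.592 = 0.0231P*, so P* = 2.11/0.0231 = 91.4.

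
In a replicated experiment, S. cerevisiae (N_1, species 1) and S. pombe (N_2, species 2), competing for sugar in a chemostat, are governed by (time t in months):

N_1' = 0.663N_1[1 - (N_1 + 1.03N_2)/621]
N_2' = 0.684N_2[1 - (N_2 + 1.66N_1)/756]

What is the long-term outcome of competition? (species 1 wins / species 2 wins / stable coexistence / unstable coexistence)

unstable coexistence (outcome depends on initial conditions)

Compare the nullcline intercepts: K1/α12 = 621/1.03 = 603 < K2 = 756; K2/α21 = 756/1.66 = 455 < K1 = 621.
Since both are reversed, neither can invade when rare; the interior point is a saddle.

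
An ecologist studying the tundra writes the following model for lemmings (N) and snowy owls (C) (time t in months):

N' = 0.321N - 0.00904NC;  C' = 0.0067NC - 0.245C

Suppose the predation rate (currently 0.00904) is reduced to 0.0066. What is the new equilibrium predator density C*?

At the interior fixed point, setting dN/dt = 0 with N > 0 fixes C* = (prey growth rate)/(NC coefficient) — independent of the other coefficients.
With the change, C* = 0.321/0.0066 = 48.6; it rises from 35.5.

C* ≈ 48.6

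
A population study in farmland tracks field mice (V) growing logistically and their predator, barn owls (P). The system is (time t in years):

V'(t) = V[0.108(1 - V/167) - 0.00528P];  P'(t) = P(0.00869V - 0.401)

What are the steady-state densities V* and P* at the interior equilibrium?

From dP/dt = 0 with P > 0: 0.00869V* = 0.401, so V* = 46.1.
Substitute into dV/dt = 0: 0.108(1 - 46.1/167) = 0.00528P*.
The bracket is 0.724, giving P* = 0.0782/0.00528 = 14.8.

V* ≈ 46.1, P* ≈ 14.8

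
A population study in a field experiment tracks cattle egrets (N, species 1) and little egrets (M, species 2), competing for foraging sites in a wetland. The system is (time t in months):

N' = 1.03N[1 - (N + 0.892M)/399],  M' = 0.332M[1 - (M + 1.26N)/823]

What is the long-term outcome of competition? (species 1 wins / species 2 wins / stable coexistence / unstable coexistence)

Compare the nullcline intercepts: K1/α12 = 399/0.892 = 447 < K2 = 823; K2/α21 = 823/1.26 = 653 > K1 = 399.
Since the inequalities point opposite ways, species 2 can invade but species 1 cannot.

species 2 excludes species 1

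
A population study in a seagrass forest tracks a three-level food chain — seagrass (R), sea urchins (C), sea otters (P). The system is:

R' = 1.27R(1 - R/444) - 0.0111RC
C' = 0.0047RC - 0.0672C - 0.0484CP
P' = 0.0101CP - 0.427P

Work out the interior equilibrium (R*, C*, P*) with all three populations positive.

R* ≈ 280, C* ≈ 42.3, P* ≈ 25.8

From dP/dt = 0: 0.0101C* = 0.427, so C* = 42.3.
From dR/dt = 0: 1.27(1 - R*/444) = 0.0111·42.3, giving R* = 444·(1 - 0.37) = 280.
From dC/dt = 0: 0.0047·280 - 0.0672 = 0.0484P*, so P* = 1.25/0.0484 = 25.8.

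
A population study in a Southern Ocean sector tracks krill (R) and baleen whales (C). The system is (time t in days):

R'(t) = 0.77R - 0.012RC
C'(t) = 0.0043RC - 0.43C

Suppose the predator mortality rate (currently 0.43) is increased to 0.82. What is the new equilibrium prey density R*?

R* ≈ 191

At the interior fixed point, setting dC/dt = 0 with C > 0 fixes R* = (predator death rate)/(RC coefficient) — independent of the other coefficients.
With the change, R* = 0.82/0.0043 = 191; it rises from 100.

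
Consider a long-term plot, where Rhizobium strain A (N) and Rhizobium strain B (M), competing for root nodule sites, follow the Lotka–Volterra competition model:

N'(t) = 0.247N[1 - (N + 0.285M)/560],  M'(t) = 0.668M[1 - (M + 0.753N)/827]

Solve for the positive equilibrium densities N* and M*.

N* ≈ 413, M* ≈ 516

Setting both brackets to zero gives the nullclines N + 0.285M = 560 and 0.753N + M = 827.
Substituting M = 827 - 0.753N into the first: N(1 - 0.285·0.753) = 560 - 0.285·827.
So N* = 324/0.785 = 413, and then M* = 827 - 0.753·413 = 516.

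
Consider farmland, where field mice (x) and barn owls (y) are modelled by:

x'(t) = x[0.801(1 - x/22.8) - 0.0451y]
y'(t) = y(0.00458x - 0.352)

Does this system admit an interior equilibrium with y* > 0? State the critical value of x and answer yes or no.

The predator equation gives dy/dt > 0 only when x > 0.352/0.00458 = 76.9.
Without the predator, x → K = 22.8. Since 22.8 < 76.9, the predator cannot invade.

Threshold x = 76.9; K < 76.9, so no, the predator goes extinct.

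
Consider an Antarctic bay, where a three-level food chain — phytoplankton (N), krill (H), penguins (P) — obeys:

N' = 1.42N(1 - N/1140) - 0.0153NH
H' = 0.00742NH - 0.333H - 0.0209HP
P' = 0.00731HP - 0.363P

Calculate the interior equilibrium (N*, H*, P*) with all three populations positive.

N* ≈ 530, H* ≈ 49.7, P* ≈ 172

From dP/dt = 0: 0.00731H* = 0.363, so H* = 49.7.
From dN/dt = 0: 1.42(1 - N*/1140) = 0.0153·49.7, giving N* = 1140·(1 - 0.535) = 530.
From dH/dt = 0: 0.00742·530 - 0.333 = 0.0209P*, so P* = 3.6/0.0209 = 172.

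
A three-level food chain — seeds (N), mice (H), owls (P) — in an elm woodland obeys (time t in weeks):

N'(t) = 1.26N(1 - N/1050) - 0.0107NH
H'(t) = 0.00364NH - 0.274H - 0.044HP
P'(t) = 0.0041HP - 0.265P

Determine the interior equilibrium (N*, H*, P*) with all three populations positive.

N* ≈ 474, H* ≈ 64.6, P* ≈ 33

From dP/dt = 0: 0.0041H* = 0.265, so H* = 64.6.
From dN/dt = 0: 1.26(1 - N*/1050) = 0.0107·64.6, giving N* = 1050·(1 - 0.549) = 474.
From dH/dt = 0: 0.00364·474 - 0.274 = 0.044P*, so P* = 1.45/0.044 = 33.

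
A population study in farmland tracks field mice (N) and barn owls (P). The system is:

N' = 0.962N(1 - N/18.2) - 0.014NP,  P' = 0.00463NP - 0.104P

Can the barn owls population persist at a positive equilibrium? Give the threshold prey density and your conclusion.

Threshold N = 22.5; K < 22.5, so no, the predator goes extinct.

The predator equation gives dP/dt > 0 only when N > 0.104/0.00463 = 22.5.
Without the predator, N → K = 18.2. Since 18.2 < 22.5, the predator cannot invade.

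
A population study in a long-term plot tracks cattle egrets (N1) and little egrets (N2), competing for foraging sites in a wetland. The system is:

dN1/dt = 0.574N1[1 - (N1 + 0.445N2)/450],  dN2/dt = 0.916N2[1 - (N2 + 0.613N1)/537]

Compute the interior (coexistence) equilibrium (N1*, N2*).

N1* ≈ 290, N2* ≈ 359

Setting both brackets to zero gives the nullclines N1 + 0.445N2 = 450 and 0.613N1 + N2 = 537.
Substituting N2 = 537 - 0.613N1 into the first: N1(1 - 0.445·0.613) = 450 - 0.445·537.
So N1* = 211/0.727 = 290, and then N2* = 537 - 0.613·290 = 359.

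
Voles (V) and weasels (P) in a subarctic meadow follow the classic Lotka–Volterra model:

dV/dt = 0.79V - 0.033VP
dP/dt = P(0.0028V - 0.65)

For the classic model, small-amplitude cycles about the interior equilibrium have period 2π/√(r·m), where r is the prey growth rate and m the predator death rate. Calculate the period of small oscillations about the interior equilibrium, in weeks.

T ≈ 8.77 weeks

Here r = 0.79 and m = 0.65, so r·m = 0.514.
ω = √0.514 = 0.717 per week, hence T = 2π/ω ≈ 8.77 weeks.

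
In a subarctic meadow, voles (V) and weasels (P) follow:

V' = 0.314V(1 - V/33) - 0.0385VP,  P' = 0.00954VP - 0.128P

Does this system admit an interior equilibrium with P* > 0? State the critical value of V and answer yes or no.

The predator equation gives dP/dt > 0 only when V > 0.128/0.00954 = 13.4.
Without the predator, V → K = 33. Since 33 > 13.4, the predator can invade and persist.

Threshold V = 13.4; K > 13.4, so yes, the predator persists.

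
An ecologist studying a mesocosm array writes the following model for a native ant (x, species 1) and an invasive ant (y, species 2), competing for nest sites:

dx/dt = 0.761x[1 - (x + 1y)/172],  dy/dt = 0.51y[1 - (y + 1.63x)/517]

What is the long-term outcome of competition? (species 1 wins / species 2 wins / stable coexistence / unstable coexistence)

species 2 excludes species 1

Compare the nullcline intercepts: K1/α12 = 172/1 = 172 < K2 = 517; K2/α21 = 517/1.63 = 317 > K1 = 172.
Since the inequalities point opposite ways, species 2 can invade but species 1 cannot.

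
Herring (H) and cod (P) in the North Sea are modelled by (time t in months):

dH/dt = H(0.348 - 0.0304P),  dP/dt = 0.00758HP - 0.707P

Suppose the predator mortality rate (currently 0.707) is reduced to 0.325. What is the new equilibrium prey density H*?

H* ≈ 42.9

At the interior fixed point, setting dP/dt = 0 with P > 0 fixes H* = (predator death rate)/(HP coefficient) — independent of the other coefficients.
With the change, H* = 0.325/0.00758 = 42.9; it falls from 93.3.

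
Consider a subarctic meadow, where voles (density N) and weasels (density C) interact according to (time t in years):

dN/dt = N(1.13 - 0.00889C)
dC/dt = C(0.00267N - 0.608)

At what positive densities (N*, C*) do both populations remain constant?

N* ≈ 228, C* ≈ 127

Set dC/dt = 0 with C > 0: 0.00267N - 0.608 = 0, so N* = 0.608/0.00267 = 228.
Set dN/dt = 0 with N > 0: 1.13 - 0.00889C = 0, so C* = 1.13/0.00889 = 127.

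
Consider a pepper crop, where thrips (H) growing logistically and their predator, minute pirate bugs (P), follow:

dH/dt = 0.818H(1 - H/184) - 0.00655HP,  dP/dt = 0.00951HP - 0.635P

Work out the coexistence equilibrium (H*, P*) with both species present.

From dP/dt = 0 with P > 0: 0.00951H* = 0.635, so H* = 66.8.
Substitute into dH/dt = 0: 0.818(1 - 66.8/184) = 0.00655P*.
The bracket is 0.637, giving P* = 0.521/0.00655 = 79.6.

H* ≈ 66.8, P* ≈ 79.6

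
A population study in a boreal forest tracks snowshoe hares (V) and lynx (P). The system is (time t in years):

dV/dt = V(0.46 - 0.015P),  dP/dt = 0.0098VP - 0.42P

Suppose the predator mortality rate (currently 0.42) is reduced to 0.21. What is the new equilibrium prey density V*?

At the interior fixed point, setting dP/dt = 0 with P > 0 fixes V* = (predator death rate)/(VP coefficient) — independent of the other coefficients.
With the change, V* = 0.21/0.0098 = 21.4; it falls from 42.9.

V* ≈ 21.4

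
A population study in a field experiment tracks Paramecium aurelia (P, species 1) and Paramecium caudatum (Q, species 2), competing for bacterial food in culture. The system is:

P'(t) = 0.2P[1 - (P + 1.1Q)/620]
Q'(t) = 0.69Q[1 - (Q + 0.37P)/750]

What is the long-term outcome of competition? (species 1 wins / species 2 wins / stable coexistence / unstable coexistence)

species 2 excludes species 1

Compare the nullcline intercepts: K1/α12 = 620/1.1 = 564 < K2 = 750; K2/α21 = 750/0.37 = 2030 > K1 = 620.
Since the inequalities point opposite ways, species 2 can invade but species 1 cannot.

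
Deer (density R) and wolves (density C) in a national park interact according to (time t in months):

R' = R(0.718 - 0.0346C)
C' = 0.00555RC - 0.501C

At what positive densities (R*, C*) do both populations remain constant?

R* ≈ 90.3, C* ≈ 20.8

Set dC/dt = 0 with C > 0: 0.00555R - 0.501 = 0, so R* = 0.501/0.00555 = 90.3.
Set dR/dt = 0 with R > 0: 0.718 - 0.0346C = 0, so C* = 0.718/0.0346 = 20.8.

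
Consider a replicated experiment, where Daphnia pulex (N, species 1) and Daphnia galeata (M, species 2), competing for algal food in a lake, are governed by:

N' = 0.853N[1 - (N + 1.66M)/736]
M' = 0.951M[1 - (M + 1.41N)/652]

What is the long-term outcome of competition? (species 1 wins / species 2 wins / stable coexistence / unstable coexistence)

Compare the nullcline intercepts: K1/α12 = 736/1.66 = 443 < K2 = 652; K2/α21 = 652/1.41 = 462 < K1 = 736.
Since both are reversed, neither can invade when rare; the interior point is a saddle.

unstable coexistence (outcome depends on initial conditions)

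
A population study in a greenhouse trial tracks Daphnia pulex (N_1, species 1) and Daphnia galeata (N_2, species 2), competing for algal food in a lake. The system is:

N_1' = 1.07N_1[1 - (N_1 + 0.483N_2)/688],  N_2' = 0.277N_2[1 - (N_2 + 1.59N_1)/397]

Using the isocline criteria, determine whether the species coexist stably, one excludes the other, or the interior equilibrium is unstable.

species 1 excludes species 2

Compare the nullcline intercepts: K1/α12 = 688/0.483 = 1420 > K2 = 397; K2/α21 = 397/1.59 = 250 < K1 = 688.
Since the inequalities point opposite ways, species 1 can invade but species 2 cannot.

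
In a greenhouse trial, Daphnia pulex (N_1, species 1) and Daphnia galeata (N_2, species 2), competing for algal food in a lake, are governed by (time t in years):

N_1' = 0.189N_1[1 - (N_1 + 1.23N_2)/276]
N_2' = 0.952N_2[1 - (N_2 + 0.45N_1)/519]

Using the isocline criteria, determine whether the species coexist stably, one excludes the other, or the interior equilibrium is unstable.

species 2 excludes species 1

Compare the nullcline intercepts: K1/α12 = 276/1.23 = 224 < K2 = 519; K2/α21 = 519/0.45 = 1150 > K1 = 276.
Since the inequalities point opposite ways, species 2 can invade but species 1 cannot.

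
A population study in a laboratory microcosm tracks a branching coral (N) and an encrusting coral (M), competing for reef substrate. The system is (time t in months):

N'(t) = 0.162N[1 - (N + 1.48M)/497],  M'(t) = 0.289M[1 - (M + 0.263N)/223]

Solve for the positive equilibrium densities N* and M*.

N* ≈ 273, M* ≈ 151

Setting both brackets to zero gives the nullclines N + 1.48M = 497 and 0.263N + M = 223.
Substituting M = 223 - 0.263N into the first: N(1 - 1.48·0.263) = 497 - 1.48·223.
So N* = 167/0.611 = 273, and then M* = 223 - 0.263·273 = 151.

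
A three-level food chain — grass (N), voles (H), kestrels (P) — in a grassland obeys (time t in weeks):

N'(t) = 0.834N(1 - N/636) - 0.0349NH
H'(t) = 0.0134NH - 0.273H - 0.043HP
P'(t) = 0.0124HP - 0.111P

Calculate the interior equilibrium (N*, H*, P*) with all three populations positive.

N* ≈ 398, H* ≈ 8.95, P* ≈ 118

From dP/dt = 0: 0.0124H* = 0.111, so H* = 8.95.
From dN/dt = 0: 0.834(1 - N*/636) = 0.0349·8.95, giving N* = 636·(1 - 0.375) = 398.
From dH/dt = 0: 0.0134·398 - 0.273 = 0.043P*, so P* = 5.06/0.043 = 118.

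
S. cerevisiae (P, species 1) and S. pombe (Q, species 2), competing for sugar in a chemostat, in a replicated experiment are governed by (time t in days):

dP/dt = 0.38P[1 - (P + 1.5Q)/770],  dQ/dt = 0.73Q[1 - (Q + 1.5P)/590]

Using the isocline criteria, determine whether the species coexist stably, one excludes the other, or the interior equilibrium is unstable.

Compare the nullcline intercepts: K1/α12 = 770/1.5 = 513 < K2 = 590; K2/α21 = 590/1.5 = 393 < K1 = 770.
Since both are reversed, neither can invade when rare; the interior point is a saddle.

unstable coexistence (outcome depends on initial conditions)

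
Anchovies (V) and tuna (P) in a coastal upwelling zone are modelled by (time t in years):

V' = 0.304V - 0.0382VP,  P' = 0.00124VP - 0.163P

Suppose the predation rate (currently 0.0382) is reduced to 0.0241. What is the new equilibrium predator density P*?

At the interior fixed point, setting dV/dt = 0 with V > 0 fixes P* = (prey growth rate)/(VP coefficient) — independent of the other coefficients.
With the change, P* = 0.304/0.0241 = 12.6; it rises from 7.96.

P* ≈ 12.6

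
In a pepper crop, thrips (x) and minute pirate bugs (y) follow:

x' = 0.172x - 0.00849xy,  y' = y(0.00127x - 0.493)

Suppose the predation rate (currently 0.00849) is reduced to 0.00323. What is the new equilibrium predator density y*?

y* ≈ 53.3

At the interior fixed point, setting dx/dt = 0 with x > 0 fixes y* = (prey growth rate)/(xy coefficient) — independent of the other coefficients.
With the change, y* = 0.172/0.00323 = 53.3; it rises from 20.3.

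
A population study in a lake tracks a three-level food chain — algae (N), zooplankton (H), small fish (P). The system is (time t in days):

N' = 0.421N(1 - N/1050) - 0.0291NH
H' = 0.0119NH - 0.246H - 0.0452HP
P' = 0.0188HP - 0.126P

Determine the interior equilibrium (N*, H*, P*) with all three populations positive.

N* ≈ 564, H* ≈ 6.7, P* ≈ 143

From dP/dt = 0: 0.0188H* = 0.126, so H* = 6.7.
From dN/dt = 0: 0.421(1 - N*/1050) = 0.0291·6.7, giving N* = 1050·(1 - 0.463) = 564.
From dH/dt = 0: 0.0119·564 - 0.246 = 0.0452P*, so P* = 6.46/0.0452 = 143.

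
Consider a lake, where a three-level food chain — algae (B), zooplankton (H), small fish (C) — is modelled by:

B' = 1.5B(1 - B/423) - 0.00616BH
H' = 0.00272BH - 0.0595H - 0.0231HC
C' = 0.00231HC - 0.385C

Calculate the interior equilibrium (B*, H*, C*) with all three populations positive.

From dC/dt = 0: 0.00231H* = 0.385, so H* = 167.
From dB/dt = 0: 1.5(1 - B*/423) = 0.00616·167, giving B* = 423·(1 - 0.684) = 133.
From dH/dt = 0: 0.00272·133 - 0.0595 = 0.0231C*, so C* = 0.304/0.0231 = 13.1.

B* ≈ 133, H* ≈ 167, C* ≈ 13.1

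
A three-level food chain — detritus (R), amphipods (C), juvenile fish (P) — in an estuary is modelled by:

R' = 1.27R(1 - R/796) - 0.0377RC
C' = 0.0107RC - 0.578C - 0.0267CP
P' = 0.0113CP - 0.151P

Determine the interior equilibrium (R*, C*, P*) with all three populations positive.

R* ≈ 480, C* ≈ 13.4, P* ≈ 171

From dP/dt = 0: 0.0113C* = 0.151, so C* = 13.4.
From dR/dt = 0: 1.27(1 - R*/796) = 0.0377·13.4, giving R* = 796·(1 - 0.397) = 480.
From dC/dt = 0: 0.0107·480 - 0.578 = 0.0267P*, so P* = 4.56/0.0267 = 171.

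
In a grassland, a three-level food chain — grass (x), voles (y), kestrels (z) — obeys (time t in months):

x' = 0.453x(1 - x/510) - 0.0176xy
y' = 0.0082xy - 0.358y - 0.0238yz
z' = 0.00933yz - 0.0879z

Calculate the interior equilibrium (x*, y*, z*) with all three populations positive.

x* ≈ 323, y* ≈ 9.42, z* ≈ 96.4

From dz/dt = 0: 0.00933y* = 0.0879, so y* = 9.42.
From dx/dt = 0: 0.453(1 - x*/510) = 0.0176·9.42, giving x* = 510·(1 - 0.366) = 323.
From dy/dt = 0: 0.0082·323 - 0.358 = 0.0238z*, so z* = 2.29/0.0238 = 96.4.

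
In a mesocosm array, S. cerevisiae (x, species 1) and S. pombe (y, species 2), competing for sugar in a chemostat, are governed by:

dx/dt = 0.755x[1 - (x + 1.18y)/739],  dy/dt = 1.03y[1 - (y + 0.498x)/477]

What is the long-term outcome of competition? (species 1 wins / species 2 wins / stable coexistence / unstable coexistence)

stable coexistence

Compare the nullcline intercepts: K1/α12 = 739/1.18 = 626 > K2 = 477; K2/α21 = 477/0.498 = 958 > K1 = 739.
Since both inequalities hold, each species can invade when rare, so the interior equilibrium is stable.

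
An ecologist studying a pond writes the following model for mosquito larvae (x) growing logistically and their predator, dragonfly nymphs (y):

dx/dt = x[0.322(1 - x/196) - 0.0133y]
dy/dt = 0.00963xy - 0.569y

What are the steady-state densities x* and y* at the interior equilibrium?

x* ≈ 59.1, y* ≈ 16.9

From dy/dt = 0 with y > 0: 0.00963x* = 0.569, so x* = 59.1.
Substitute into dx/dt = 0: 0.322(1 - 59.1/196) = 0.0133y*.
The bracket is 0.699, giving y* = 0.225/0.0133 = 16.9.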